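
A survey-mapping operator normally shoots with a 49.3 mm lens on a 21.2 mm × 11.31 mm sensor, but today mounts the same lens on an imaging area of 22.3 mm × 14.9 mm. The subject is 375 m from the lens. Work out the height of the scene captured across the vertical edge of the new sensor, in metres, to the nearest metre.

113 m

The focal length stays 49.3 mm; the relevant sensor dimension is now h = 14.9 mm. Object distance dₒ = 375 m = 375000 mm.
Thin-lens field height W = h·(dₒ − f)/f = 14.9 × (375000 − 49.3)/49.3 ≈ 113321.814 mm = 113.322 m.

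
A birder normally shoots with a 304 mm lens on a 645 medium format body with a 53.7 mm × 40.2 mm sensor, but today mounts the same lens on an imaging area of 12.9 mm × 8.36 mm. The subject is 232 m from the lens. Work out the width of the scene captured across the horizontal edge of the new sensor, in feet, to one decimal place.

32.3 ft

The focal length stays 304 mm; the relevant sensor dimension is now w = 12.9 mm. Object distance dₒ = 232 m = 232000 mm.
Thin-lens field width W = w·(dₒ − f)/f = 12.9 × (232000 − 304)/304 ≈ 9831.837 mm = 9831.837/304.8 ft = 32.2567 ft.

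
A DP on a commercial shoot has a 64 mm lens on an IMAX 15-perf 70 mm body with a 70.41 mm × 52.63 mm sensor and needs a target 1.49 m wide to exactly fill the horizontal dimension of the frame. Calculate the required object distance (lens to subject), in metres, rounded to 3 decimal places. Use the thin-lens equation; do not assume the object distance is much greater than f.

1.418 m

W: 1.49 m = 1490 mm.
Magnification m = w/W = dᵢ/dₒ; combined with 1/f = 1/dₒ + 1/dᵢ this gives dₒ = f·(1 + W/w).
dₒ = 64 mm × (1 + 1490/70.41) = 64 × 22.1618 ≈ 1418.353 mm = 1.41835 m.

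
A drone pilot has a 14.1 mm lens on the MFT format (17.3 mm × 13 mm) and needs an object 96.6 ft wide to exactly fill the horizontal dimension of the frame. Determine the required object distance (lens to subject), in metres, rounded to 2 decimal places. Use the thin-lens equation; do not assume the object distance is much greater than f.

W: 96.6 ft × 304.8 mm/ft = 29443.68 mm.
Magnification m = w/W = dᵢ/dₒ; combined with 1/f = 1/dₒ + 1/dᵢ this gives dₒ = f·(1 + W/w).
dₒ = 14.1 mm × (1 + 29443.7/17.3) = 14.1 × 1702.9468 ≈ 24011.549 mm = 24.0115 m.

24.01 m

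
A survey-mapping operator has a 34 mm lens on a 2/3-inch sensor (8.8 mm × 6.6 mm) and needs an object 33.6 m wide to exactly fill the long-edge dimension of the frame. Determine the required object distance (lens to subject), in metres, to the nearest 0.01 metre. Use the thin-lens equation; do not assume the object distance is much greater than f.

129.85 m

W: 33.6 m = 33600 mm.
Magnification m = w/W = dᵢ/dₒ; combined with 1/f = 1/dₒ + 1/dᵢ this gives dₒ = f·(1 + W/w).
dₒ = 34 mm × (1 + 33600/8.8) = 34 × 3819.1818 ≈ 129852.182 mm = 129.852 m.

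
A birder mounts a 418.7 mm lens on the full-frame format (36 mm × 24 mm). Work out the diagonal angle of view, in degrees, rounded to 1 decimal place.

Sensor diagonal = √(36² + 24²) = √1872.0000 ≈ 43.2666 mm.
Angle of view α = 2·arctan(d/2f) with d = 43.2666 mm and f = 418.7 mm.
d/2f = 0.05167; arctan(0.05167) ≈ 2.9577°, so α ≈ 5.9154°.

5.9°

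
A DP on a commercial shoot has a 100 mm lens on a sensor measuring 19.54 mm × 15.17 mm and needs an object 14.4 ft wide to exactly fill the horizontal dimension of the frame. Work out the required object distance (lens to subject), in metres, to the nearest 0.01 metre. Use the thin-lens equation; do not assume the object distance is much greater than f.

22.56 m

W: 14.4 ft × 304.8 mm/ft = 4389.12 mm.
Magnification m = w/W = dᵢ/dₒ; combined with 1/f = 1/dₒ + 1/dᵢ this gives dₒ = f·(1 + W/w).
dₒ = 100 mm × (1 + 4389.12/19.54) = 100 × 225.6223 ≈ 22562.231 mm = 22.5622 m.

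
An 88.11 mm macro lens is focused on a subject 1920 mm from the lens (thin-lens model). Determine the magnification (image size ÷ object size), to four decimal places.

Thin lens: 1/f = 1/dₒ + 1/dᵢ → 1/dᵢ = 1/88.11 − 1/1920 = 0.0108286 mm⁻¹, so dᵢ ≈ 92.3479 mm.
Magnification m = dᵢ/dₒ = 92.3479/1920 ≈ 0.04810.

0.0481×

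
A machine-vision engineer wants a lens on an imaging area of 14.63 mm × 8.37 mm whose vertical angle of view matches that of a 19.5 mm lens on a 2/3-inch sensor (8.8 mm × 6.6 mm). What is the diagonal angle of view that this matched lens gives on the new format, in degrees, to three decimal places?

Equal vertical AOV ⇒ f₂ = f₁ · 8.37/6.6 = 19.5 × 1.26818 ≈ 24.7295 mm.
Sensor diagonal = √(14.63² + 8.37²) = √284.0938 ≈ 16.8551 mm.
Diagonal AOV on the new format = 2·arctan(16.8551 / (2 × 24.7295)) = 2·arctan(0.34079) ≈ 37.6370°.

37.637°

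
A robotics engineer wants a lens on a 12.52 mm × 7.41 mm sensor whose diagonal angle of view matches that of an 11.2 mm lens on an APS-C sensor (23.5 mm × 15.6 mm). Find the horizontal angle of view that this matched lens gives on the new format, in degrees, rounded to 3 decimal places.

94.598°

Sensor diagonal = √(23.5² + 15.6²) = √795.6100 ≈ 28.2066 mm.
Sensor diagonal = √(12.52² + 7.41²) = √211.6585 ≈ 14.5485 mm.
Equal diagonal AOV ⇒ f₂ = f₁ · 14.5485/28.2066 = 11.2 × 0.51578 ≈ 5.7768 mm.
Horizontal AOV on the new format = 2·arctan(12.52 / (2 × 5.7768)) = 2·arctan(1.08365) ≈ 94.5979°.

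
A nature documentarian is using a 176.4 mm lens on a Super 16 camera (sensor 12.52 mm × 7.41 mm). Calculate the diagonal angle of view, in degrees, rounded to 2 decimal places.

4.72°

Sensor diagonal = √(12.52² + 7.41²) = √211.6585 ≈ 14.5485 mm.
Angle of view α = 2·arctan(d/2f) with d = 14.5485 mm and f = 176.4 mm.
d/2f = 0.04124; arctan(0.04124) ≈ 2.3614°, so α ≈ 4.7228°.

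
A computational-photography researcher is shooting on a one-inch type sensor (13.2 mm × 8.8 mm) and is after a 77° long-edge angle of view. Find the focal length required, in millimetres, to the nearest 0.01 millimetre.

8.30 mm

From α = 2·arctan(w/2f) we get f = w / (2·tan(α/2)).
With w = 13.2 mm and α/2 = 38.5°, tan(α/2) ≈ 0.79544, so f ≈ 13.2 / 1.59087 ≈ 8.2973 mm.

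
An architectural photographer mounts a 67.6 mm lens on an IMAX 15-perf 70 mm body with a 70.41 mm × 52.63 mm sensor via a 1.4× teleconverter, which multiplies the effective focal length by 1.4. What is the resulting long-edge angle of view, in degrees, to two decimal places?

40.81°

Effective focal length f = 67.6 × 1.4 = 94.64 mm.
α = 2·arctan(70.41 / (2 × 94.64)) = 2·arctan(0.37199) ≈ 40.8093°.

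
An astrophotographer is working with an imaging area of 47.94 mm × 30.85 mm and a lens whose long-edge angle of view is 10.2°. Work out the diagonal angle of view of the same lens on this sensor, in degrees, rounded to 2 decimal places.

From the long-edge AOV: f = 47.94 / (2·tan(5.1°)) = 47.94 / 0.17850 ≈ 268.5786 mm.
Sensor diagonal = √(47.94² + 30.85²) = √3249.9661 ≈ 57.0085 mm.
Diagonal AOV = 2·arctan(57.0085 / (2 × 268.5786)) = 2·arctan(0.10613) ≈ 12.1162°.

12.12°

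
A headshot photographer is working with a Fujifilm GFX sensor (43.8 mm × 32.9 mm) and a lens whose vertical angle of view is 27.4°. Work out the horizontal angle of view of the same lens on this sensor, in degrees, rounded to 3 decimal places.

35.960°

From the vertical AOV: f = 32.9 / (2·tan(13.7°)) = 32.9 / 0.48755 ≈ 67.4806 mm.
Horizontal AOV = 2·arctan(43.8 / (2 × 67.4806)) = 2·arctan(0.32454) ≈ 35.9604°.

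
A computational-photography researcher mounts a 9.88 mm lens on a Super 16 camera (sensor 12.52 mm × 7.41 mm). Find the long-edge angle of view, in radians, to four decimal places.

Angle of view α = 2·arctan(w/2f) with w = 12.52 mm and f = 9.88 mm.
w/2f = 0.63360; arctan(0.63360) ≈ 0.5648 rad, so α ≈ 1.1295 rad.

1.1295 rad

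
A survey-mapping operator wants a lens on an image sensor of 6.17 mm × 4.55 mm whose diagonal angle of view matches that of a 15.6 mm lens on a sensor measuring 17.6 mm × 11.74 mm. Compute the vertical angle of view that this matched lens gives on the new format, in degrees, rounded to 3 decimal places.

Sensor diagonal = √(17.6² + 11.74²) = √447.5876 ≈ 21.1563 mm.
Sensor diagonal = √(6.17² + 4.55²) = √58.7714 ≈ 7.6663 mm.
Equal diagonal AOV ⇒ f₂ = f₁ · 7.6663/21.1563 = 15.6 × 0.36236 ≈ 5.6529 mm.
Vertical AOV on the new format = 2·arctan(4.55 / (2 × 5.6529)) = 2·arctan(0.40245) ≈ 43.8447°.

43.845°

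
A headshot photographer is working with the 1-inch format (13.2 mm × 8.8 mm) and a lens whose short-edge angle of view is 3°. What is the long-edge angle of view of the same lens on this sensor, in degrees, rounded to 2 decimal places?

4.50°

From the short-edge AOV: f = 8.8 / (2·tan(1.5°)) = 8.8 / 0.05237 ≈ 168.0292 mm.
Long-edge AOV = 2·arctan(13.2 / (2 × 168.0292)) = 2·arctan(0.03928) ≈ 4.4987°.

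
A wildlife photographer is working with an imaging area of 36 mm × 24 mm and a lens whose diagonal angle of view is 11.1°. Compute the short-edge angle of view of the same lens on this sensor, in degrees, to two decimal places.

6.17°

Sensor diagonal = √(36² + 24²) = √1872.0000 ≈ 43.2666 mm.
From the diagonal AOV: f = 43.2666 / (2·tan(5.55°)) = 43.2666 / 0.19434 ≈ 222.6339 mm.
Short-edge AOV = 2·arctan(24 / (2 × 222.6339)) = 2·arctan(0.05390) ≈ 6.1705°.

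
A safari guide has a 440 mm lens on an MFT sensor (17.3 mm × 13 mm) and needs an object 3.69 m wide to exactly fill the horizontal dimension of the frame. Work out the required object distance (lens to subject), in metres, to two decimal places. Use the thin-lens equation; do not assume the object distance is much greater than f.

W: 3.69 m = 3690 mm.
Magnification m = w/W = dᵢ/dₒ; combined with 1/f = 1/dₒ + 1/dᵢ this gives dₒ = f·(1 + W/w).
dₒ = 440 mm × (1 + 3690/17.3) = 440 × 214.2948 ≈ 94289.711 mm = 94.2897 m.

94.29 m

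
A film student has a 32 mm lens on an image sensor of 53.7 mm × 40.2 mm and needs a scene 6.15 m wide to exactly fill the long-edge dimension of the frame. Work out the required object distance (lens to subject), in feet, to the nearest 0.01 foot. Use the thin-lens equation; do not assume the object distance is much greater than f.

12.13 ft

W: 6.15 m = 6150 mm.
Magnification m = w/W = dᵢ/dₒ; combined with 1/f = 1/dₒ + 1/dᵢ this gives dₒ = f·(1 + W/w).
dₒ = 32 mm × (1 + 6150/53.7) = 32 × 115.5251 ≈ 3696.804 mm = 3696.804/304.8 ft = 12.1286 ft.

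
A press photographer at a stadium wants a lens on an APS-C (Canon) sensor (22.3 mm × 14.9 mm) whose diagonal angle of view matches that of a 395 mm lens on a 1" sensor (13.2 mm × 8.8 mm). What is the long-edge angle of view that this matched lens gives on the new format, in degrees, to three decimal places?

Sensor diagonal = √(13.2² + 8.8²) = √251.6800 ≈ 15.8644 mm.
Sensor diagonal = √(22.3² + 14.9²) = √719.3000 ≈ 26.8198 mm.
Equal diagonal AOV ⇒ f₂ = f₁ · 26.8198/15.8644 = 395 × 1.69056 ≈ 667.7713 mm.
Long-edge AOV on the new format = 2·arctan(22.3 / (2 × 667.7713)) = 2·arctan(0.01670) ≈ 1.9132°.

1.913°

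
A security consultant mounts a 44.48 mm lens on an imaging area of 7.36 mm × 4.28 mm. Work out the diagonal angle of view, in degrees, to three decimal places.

Sensor diagonal = √(7.36² + 4.28²) = √72.4880 ≈ 8.5140 mm.
Angle of view α = 2·arctan(d/2f) with d = 8.5140 mm and f = 44.48 mm.
d/2f = 0.09571; arctan(0.09571) ≈ 5.4669°, so α ≈ 10.9338°.

10.934°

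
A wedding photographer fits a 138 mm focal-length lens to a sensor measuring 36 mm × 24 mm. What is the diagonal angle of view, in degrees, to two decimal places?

17.82°

Sensor diagonal = √(36² + 24²) = √1872.0000 ≈ 43.2666 mm.
Angle of view α = 2·arctan(d/2f) with d = 43.2666 mm and f = 138 mm.
d/2f = 0.15676; arctan(0.15676) ≈ 8.9094°, so α ≈ 17.8187°.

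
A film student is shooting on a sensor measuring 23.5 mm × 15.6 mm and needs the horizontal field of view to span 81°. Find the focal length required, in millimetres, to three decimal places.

From α = 2·arctan(w/2f) we get f = w / (2·tan(α/2)).
With w = 23.5 mm and α/2 = 40.5°, tan(α/2) ≈ 0.85408, so f ≈ 23.5 / 1.70816 ≈ 13.7575 mm.

13.757 mm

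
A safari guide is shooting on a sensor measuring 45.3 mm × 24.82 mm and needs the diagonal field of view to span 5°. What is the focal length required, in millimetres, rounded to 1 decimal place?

Sensor diagonal = √(45.3² + 24.82²) = √2668.1224 ≈ 51.6539 mm.
From α = 2·arctan(d/2f) we get f = d / (2·tan(α/2)).
With d = 51.6539 mm and α/2 = 2.5°, tan(α/2) ≈ 0.04366, so f ≈ 51.6539 / 0.08732 ≈ 591.5341 mm.

591.5 mm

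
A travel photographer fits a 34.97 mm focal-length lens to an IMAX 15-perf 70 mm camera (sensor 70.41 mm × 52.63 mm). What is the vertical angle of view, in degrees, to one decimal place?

73.9°

Angle of view α = 2·arctan(h/2f) with h = 52.63 mm and f = 34.97 mm.
h/2f = 0.75250; arctan(0.75250) ≈ 36.9615°, so α ≈ 73.9231°.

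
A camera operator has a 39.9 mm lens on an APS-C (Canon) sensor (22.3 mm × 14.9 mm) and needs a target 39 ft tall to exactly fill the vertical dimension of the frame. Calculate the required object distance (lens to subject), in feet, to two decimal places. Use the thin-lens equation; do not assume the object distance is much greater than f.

104.57 ft

W: 39 ft × 304.8 mm/ft = 11887.20 mm.
Magnification m = h/W = dᵢ/dₒ; combined with 1/f = 1/dₒ + 1/dᵢ this gives dₒ = f·(1 + W/h).
dₒ = 39.9 mm × (1 + 11887.2/14.9) = 39.9 × 798.7986 ≈ 31872.065 mm = 31872.065/304.8 ft = 104.567 ft.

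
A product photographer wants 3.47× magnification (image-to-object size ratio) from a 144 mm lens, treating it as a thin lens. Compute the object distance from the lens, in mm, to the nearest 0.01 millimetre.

185.50 mm

With m = dᵢ/dₒ and 1/f = 1/dₒ + 1/dᵢ, substituting dᵢ = m·dₒ gives 1/f = (1 + 1/m)/dₒ, hence dₒ = f·(1 + 1/m).
dₒ = 144 × (1 + 1/3.47) = 144 × 1.28818 ≈ 185.499 mm.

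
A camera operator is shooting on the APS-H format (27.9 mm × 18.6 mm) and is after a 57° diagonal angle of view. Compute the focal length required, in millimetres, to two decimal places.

30.88 mm

Sensor diagonal = √(27.9² + 18.6²) = √1124.3700 ≈ 33.5316 mm.
From α = 2·arctan(d/2f) we get f = d / (2·tan(α/2)).
With d = 33.5316 mm and α/2 = 28.5°, tan(α/2) ≈ 0.54296, so f ≈ 33.5316 / 1.08591 ≈ 30.8788 mm.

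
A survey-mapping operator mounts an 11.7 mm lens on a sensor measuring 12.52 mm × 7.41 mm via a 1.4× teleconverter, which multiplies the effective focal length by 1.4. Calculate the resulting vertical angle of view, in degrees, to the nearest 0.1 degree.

25.5°

Effective focal length f = 11.7 × 1.4 = 16.38 mm.
α = 2·arctan(7.41 / (2 × 16.38)) = 2·arctan(0.22619) ≈ 25.4906°.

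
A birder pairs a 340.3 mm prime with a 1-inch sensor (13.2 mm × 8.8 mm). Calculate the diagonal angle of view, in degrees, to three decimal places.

2.671°

Sensor diagonal = √(13.2² + 8.8²) = √251.6800 ≈ 15.8644 mm.
Angle of view α = 2·arctan(d/2f) with d = 15.8644 mm and f = 340.3 mm.
d/2f = 0.02331; arctan(0.02331) ≈ 1.3353°, so α ≈ 2.6706°.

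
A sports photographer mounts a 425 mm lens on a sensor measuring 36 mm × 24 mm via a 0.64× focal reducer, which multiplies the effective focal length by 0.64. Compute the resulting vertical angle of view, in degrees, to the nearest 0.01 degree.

Effective focal length f = 425 × 0.64 = 272 mm.
α = 2·arctan(24 / (2 × 272)) = 2·arctan(0.04412) ≈ 5.0522°.

5.05°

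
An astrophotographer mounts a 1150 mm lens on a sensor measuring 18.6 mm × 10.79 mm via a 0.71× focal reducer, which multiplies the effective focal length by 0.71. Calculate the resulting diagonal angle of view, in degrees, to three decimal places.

1.509°

Effective focal length f = 1150 × 0.71 = 816.5 mm.
Sensor diagonal = √(18.6² + 10.79²) = √462.3841 ≈ 21.5031 mm.
α = 2·arctan(21.503 / (2 × 816.5)) = 2·arctan(0.01317) ≈ 1.5088°.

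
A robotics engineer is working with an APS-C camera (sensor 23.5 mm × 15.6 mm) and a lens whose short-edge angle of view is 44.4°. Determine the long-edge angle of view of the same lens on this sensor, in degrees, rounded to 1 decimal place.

63.2°

From the short-edge AOV: f = 15.6 / (2·tan(22.2°)) = 15.6 / 0.81618 ≈ 19.1133 mm.
Long-edge AOV = 2·arctan(23.5 / (2 × 19.1133)) = 2·arctan(0.61475) ≈ 63.1626°.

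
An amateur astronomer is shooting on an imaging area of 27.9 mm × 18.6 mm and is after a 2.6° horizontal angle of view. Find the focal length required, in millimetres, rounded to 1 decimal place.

From α = 2·arctan(w/2f) we get f = w / (2·tan(α/2)).
With w = 27.9 mm and α/2 = 1.3°, tan(α/2) ≈ 0.02269, so f ≈ 27.9 / 0.04539 ≈ 614.7223 mm.

614.7 mm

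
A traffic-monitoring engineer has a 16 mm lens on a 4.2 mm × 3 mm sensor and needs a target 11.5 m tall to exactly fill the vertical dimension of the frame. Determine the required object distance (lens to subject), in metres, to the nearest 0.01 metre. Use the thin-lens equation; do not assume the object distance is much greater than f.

W: 11.5 m = 11500 mm.
Magnification m = h/W = dᵢ/dₒ; combined with 1/f = 1/dₒ + 1/dᵢ this gives dₒ = f·(1 + W/h).
dₒ = 16 mm × (1 + 11500/3) = 16 × 3834.3333 ≈ 61349.333 mm = 61.3493 m.

61.35 m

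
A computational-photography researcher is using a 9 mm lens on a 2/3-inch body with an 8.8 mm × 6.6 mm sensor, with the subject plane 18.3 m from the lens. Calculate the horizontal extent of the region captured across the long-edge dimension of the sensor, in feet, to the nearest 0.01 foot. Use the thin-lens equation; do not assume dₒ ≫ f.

dₒ: 18.3 m = 18300 mm.
Similar triangles through the lens centre give W/dₒ = w/dᵢ; with 1/f = 1/dₒ + 1/dᵢ this gives W = w·(dₒ − f)/f.
W = 8.8 mm × (18300 − 9) / 9 = 8.8 × 2032.3333 ≈ 17884.533 mm = 17884.533/304.8 ft = 58.6763 ft.

58.68 ft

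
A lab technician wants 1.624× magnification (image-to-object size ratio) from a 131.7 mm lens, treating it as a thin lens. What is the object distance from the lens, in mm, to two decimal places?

212.80 mm

With m = dᵢ/dₒ and 1/f = 1/dₒ + 1/dᵢ, substituting dᵢ = m·dₒ gives 1/f = (1 + 1/m)/dₒ, hence dₒ = f·(1 + 1/m).
dₒ = 131.7 × (1 + 1/1.624) = 131.7 × 1.61576 ≈ 212.796 mm.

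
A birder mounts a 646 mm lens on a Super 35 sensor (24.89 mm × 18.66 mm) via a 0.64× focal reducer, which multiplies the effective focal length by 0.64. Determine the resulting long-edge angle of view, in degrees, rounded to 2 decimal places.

Effective focal length f = 646 × 0.64 = 413.44 mm.
α = 2·arctan(24.89 / (2 × 413.44)) = 2·arctan(0.03010) ≈ 3.4483°.

3.45°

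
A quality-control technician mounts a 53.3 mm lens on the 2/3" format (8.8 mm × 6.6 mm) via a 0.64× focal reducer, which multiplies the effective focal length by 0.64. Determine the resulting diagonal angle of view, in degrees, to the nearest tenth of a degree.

Effective focal length f = 53.3 × 0.64 = 34.112 mm.
Sensor diagonal = √(8.8² + 6.6²) = √121.0000 ≈ 11.0000 mm.
α = 2·arctan(11.000 / (2 × 34.112)) = 2·arctan(0.16123) ≈ 18.3184°.

18.3°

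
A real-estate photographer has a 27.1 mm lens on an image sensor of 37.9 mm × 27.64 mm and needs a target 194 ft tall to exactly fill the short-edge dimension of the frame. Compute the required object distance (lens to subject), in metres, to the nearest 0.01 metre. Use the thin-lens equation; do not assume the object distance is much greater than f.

58.00 m

W: 194 ft × 304.8 mm/ft = 59131.20 mm.
Magnification m = h/W = dᵢ/dₒ; combined with 1/f = 1/dₒ + 1/dᵢ this gives dₒ = f·(1 + W/h).
dₒ = 27.1 mm × (1 + 59131.2/27.64) = 27.1 × 2140.3342 ≈ 58003.058 mm = 58.0031 m.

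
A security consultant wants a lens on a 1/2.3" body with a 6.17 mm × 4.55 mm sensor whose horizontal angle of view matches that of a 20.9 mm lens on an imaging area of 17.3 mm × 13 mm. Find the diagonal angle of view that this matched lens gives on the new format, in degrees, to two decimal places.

54.43°

Equal horizontal AOV ⇒ f₂ = f₁ · 6.17/17.3 = 20.9 × 0.35665 ≈ 7.4539 mm.
Sensor diagonal = √(6.17² + 4.55²) = √58.7714 ≈ 7.6663 mm.
Diagonal AOV on the new format = 2·arctan(7.6663 / (2 × 7.4539)) = 2·arctan(0.51424) ≈ 54.4283°.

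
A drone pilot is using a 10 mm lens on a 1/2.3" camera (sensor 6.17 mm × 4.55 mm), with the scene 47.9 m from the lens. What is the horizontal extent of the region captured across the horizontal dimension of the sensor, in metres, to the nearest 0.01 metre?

dₒ: 47.9 m = 47900 mm.
Similar triangles through the lens centre give W/dₒ = w/dᵢ; with 1/f = 1/dₒ + 1/dᵢ this gives W = w·(dₒ − f)/f.
W = 6.17 mm × (47900 − 10) / 10 = 6.17 × 4789.0000 ≈ 29548.130 mm = 29.5481 m.

29.55 m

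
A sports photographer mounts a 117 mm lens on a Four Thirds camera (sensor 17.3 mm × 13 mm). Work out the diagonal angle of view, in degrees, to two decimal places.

10.57°

Sensor diagonal = √(17.3² + 13²) = √468.2900 ≈ 21.6400 mm.
Angle of view α = 2·arctan(d/2f) with d = 21.6400 mm and f = 117 mm.
d/2f = 0.09248; arctan(0.09248) ≈ 5.2836°, so α ≈ 10.5672°.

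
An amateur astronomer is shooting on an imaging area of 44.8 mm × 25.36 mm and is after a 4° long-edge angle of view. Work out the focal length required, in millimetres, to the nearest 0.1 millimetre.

641.5 mm

From α = 2·arctan(w/2f) we get f = w / (2·tan(α/2)).
With w = 44.8 mm and α/2 = 2°, tan(α/2) ≈ 0.03492, so f ≈ 44.8 / 0.06984 ≈ 641.4521 mm.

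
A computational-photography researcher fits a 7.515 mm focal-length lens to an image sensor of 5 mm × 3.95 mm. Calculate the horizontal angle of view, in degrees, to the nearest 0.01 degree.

Angle of view α = 2·arctan(w/2f) with w = 5 mm and f = 7.515 mm.
w/2f = 0.33267; arctan(0.33267) ≈ 18.4006°, so α ≈ 36.8013°.

36.80°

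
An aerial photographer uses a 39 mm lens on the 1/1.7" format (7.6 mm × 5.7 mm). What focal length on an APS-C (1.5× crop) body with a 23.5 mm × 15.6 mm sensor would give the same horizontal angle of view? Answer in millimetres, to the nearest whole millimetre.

121 mm

Equal angle of view means equal width/f ratio, so f₂ = f₁ · (width₂/width₁) = 39 × 23.5/7.6.
f₂ = 39 × 3.09211 ≈ 120.592 mm.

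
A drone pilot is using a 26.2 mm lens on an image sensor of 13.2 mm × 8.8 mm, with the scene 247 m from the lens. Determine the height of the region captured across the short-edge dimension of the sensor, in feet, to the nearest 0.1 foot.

272.2 ft

dₒ: 247 m = 247000 mm.
Similar triangles through the lens centre give W/dₒ = h/dᵢ; with 1/f = 1/dₒ + 1/dᵢ this gives W = h·(dₒ − f)/f.
W = 8.8 mm × (247000 − 26.2) / 26.2 = 8.8 × 9426.4809 ≈ 82953.032 mm = 82953.032/304.8 ft = 272.156 ft.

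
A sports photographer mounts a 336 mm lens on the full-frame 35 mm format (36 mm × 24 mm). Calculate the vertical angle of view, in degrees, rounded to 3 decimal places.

4.091°

Angle of view α = 2·arctan(h/2f) with h = 24 mm and f = 336 mm.
h/2f = 0.03571; arctan(0.03571) ≈ 2.0454°, so α ≈ 4.0908°.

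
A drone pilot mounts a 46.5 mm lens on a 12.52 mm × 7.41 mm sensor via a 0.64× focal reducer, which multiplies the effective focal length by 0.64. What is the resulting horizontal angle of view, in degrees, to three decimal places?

Effective focal length f = 46.5 × 0.64 = 29.76 mm.
α = 2·arctan(12.52 / (2 × 29.76)) = 2·arctan(0.21035) ≈ 23.7579°.

23.758°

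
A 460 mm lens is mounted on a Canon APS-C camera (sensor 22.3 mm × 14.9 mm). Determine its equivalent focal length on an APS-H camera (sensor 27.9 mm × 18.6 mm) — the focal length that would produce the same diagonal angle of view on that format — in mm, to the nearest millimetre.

Sensor diagonal = √(22.3² + 14.9²) = √719.3000 ≈ 26.8198 mm.
Sensor diagonal = √(27.9² + 18.6²) = √1124.3700 ≈ 33.5316 mm.
Equal angle of view means equal diagonal/f ratio, so f₂ = f₁ · (diagonal₂/diagonal₁) = 460 × 33.5316/26.8198.
f₂ = 460 × 1.25026 ≈ 575.119 mm.

575 mm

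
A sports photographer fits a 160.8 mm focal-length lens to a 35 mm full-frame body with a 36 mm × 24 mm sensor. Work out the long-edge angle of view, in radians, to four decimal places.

0.2230 rad

Angle of view α = 2·arctan(w/2f) with w = 36 mm and f = 160.8 mm.
w/2f = 0.11194; arctan(0.11194) ≈ 0.1115 rad, so α ≈ 0.2230 rad.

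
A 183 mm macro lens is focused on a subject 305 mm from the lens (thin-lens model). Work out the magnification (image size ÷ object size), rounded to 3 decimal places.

Thin lens: 1/f = 1/dₒ + 1/dᵢ → 1/dᵢ = 1/183 − 1/305 = 0.0021858 mm⁻¹, so dᵢ ≈ 457.5000 mm.
Magnification m = dᵢ/dₒ = 457.5000/305 ≈ 1.50000.

1.500×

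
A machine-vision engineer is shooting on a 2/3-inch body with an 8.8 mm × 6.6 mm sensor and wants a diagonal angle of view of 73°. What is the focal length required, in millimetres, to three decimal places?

Sensor diagonal = √(8.8² + 6.6²) = √121.0000 ≈ 11.0000 mm.
From α = 2·arctan(d/2f) we get f = d / (2·tan(α/2)).
With d = 11.0000 mm and α/2 = 36.5°, tan(α/2) ≈ 0.73996, so f ≈ 11.0000 / 1.47992 ≈ 7.4328 mm.

7.433 mm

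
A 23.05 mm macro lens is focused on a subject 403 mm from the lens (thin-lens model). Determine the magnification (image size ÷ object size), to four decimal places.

0.0607×

Thin lens: 1/f = 1/dₒ + 1/dᵢ → 1/dᵢ = 1/23.05 − 1/403 = 0.0409026 mm⁻¹, so dᵢ ≈ 24.4483 mm.
Magnification m = dᵢ/dₒ = 24.4483/403 ≈ 0.06067.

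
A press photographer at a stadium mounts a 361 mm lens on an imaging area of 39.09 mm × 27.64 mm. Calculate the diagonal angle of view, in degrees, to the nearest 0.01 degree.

Sensor diagonal = √(39.09² + 27.64²) = √2291.9977 ≈ 47.8748 mm.
Angle of view α = 2·arctan(d/2f) with d = 47.8748 mm and f = 361 mm.
d/2f = 0.06631; arctan(0.06631) ≈ 3.7936°, so α ≈ 7.5873°.

7.59°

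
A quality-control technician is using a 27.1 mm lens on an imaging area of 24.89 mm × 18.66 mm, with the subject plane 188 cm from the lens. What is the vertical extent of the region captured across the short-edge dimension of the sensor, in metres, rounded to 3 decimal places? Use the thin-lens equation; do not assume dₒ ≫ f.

1.276 m

dₒ: 188 cm = 1880 mm.
Similar triangles through the lens centre give W/dₒ = h/dᵢ; with 1/f = 1/dₒ + 1/dᵢ this gives W = h·(dₒ − f)/f.
W = 18.66 mm × (1880 − 27.1) / 27.1 = 18.66 × 68.3727 ≈ 1275.834 mm = 1.27583 m.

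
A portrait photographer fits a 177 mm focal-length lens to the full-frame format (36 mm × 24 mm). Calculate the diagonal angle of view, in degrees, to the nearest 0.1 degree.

Sensor diagonal = √(36² + 24²) = √1872.0000 ≈ 43.2666 mm.
Angle of view α = 2·arctan(d/2f) with d = 43.2666 mm and f = 177 mm.
d/2f = 0.12222; arctan(0.12222) ≈ 6.9682°, so α ≈ 13.9365°.

13.9°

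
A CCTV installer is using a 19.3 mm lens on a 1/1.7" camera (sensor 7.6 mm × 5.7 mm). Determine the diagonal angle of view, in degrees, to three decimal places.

Sensor diagonal = √(7.6² + 5.7²) = √90.2500 ≈ 9.5000 mm.
Angle of view α = 2·arctan(d/2f) with d = 9.5000 mm and f = 19.3 mm.
d/2f = 0.24611; arctan(0.24611) ≈ 13.8265°, so α ≈ 27.6530°.

27.653°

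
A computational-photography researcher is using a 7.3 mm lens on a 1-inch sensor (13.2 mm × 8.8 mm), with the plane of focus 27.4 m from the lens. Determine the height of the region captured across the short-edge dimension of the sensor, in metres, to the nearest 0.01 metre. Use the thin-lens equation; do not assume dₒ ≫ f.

33.02 m

dₒ: 27.4 m = 27400 mm.
Similar triangles through the lens centre give W/dₒ = h/dᵢ; with 1/f = 1/dₒ + 1/dᵢ this gives W = h·(dₒ − f)/f.
W = 8.8 mm × (27400 − 7.3) / 7.3 = 8.8 × 3752.4247 ≈ 33021.337 mm = 33.0213 m.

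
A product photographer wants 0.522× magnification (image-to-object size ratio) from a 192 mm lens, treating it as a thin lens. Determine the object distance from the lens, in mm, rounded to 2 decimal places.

559.82 mm

With m = dᵢ/dₒ and 1/f = 1/dₒ + 1/dᵢ, substituting dᵢ = m·dₒ gives 1/f = (1 + 1/m)/dₒ, hence dₒ = f·(1 + 1/m).
dₒ = 192 × (1 + 1/0.522) = 192 × 2.91571 ≈ 559.816 mm.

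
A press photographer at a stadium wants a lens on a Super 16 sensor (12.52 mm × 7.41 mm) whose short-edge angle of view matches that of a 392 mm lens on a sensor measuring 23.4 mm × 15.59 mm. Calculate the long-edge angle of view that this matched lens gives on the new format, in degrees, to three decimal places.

Equal short-edge AOV ⇒ f₂ = f₁ · 7.41/15.59 = 392 × 0.47530 ≈ 186.3194 mm.
Long-edge AOV on the new format = 2·arctan(12.52 / (2 × 186.3194)) = 2·arctan(0.03360) ≈ 3.8486°.

3.849°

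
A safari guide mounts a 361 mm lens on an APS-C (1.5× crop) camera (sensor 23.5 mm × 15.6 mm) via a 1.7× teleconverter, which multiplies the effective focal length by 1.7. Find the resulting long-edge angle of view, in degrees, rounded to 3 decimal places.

Effective focal length f = 361 × 1.7 = 613.7 mm.
α = 2·arctan(23.5 / (2 × 613.7)) = 2·arctan(0.01915) ≈ 2.1937°.

2.194°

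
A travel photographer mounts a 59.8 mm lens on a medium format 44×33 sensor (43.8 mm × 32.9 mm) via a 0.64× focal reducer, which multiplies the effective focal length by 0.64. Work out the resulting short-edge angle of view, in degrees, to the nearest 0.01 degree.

Effective focal length f = 59.8 × 0.64 = 38.272 mm.
α = 2·arctan(32.9 / (2 × 38.272)) = 2·arctan(0.42982) ≈ 46.5178°.

46.52°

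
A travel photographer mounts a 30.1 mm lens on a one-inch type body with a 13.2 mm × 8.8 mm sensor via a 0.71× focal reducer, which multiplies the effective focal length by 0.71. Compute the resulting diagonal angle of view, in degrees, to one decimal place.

Effective focal length f = 30.1 × 0.71 = 21.371 mm.
Sensor diagonal = √(13.2² + 8.8²) = √251.6800 ≈ 15.8644 mm.
α = 2·arctan(15.864 / (2 × 21.371)) = 2·arctan(0.37117) ≈ 40.7265°.

40.7°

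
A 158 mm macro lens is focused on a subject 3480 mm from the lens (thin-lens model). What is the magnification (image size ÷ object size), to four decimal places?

0.0476×

Thin lens: 1/f = 1/dₒ + 1/dᵢ → 1/dᵢ = 1/158 − 1/3480 = 0.0060418 mm⁻¹, so dᵢ ≈ 165.5148 mm.
Magnification m = dᵢ/dₒ = 165.5148/3480 ≈ 0.04756.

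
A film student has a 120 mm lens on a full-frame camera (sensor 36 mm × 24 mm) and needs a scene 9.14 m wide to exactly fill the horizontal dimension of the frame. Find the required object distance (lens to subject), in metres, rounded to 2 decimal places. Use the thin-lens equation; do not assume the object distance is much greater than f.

30.59 m

W: 9.14 m = 9140 mm.
Magnification m = w/W = dᵢ/dₒ; combined with 1/f = 1/dₒ + 1/dᵢ this gives dₒ = f·(1 + W/w).
dₒ = 120 mm × (1 + 9140/36) = 120 × 254.8889 ≈ 30586.667 mm = 30.5867 m.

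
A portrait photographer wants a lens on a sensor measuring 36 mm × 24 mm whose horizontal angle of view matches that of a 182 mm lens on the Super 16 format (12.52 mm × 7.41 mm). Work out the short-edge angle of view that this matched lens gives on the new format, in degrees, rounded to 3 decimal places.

Equal horizontal AOV ⇒ f₂ = f₁ · 36/12.52 = 182 × 2.87540 ≈ 523.3227 mm.
Short-edge AOV on the new format = 2·arctan(24 / (2 × 523.3227)) = 2·arctan(0.02293) ≈ 2.6272°.

2.627°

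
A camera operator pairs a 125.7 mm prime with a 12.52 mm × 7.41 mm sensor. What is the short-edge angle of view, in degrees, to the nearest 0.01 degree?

Angle of view α = 2·arctan(h/2f) with h = 7.41 mm and f = 125.7 mm.
h/2f = 0.02947; arctan(0.02947) ≈ 1.6883°, so α ≈ 3.3766°.

3.38°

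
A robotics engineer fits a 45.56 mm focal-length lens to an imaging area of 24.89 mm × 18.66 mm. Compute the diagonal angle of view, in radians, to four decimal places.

0.6580 rad

Sensor diagonal = √(24.89² + 18.66²) = √967.7077 ≈ 31.1080 mm.
Angle of view α = 2·arctan(d/2f) with d = 31.1080 mm and f = 45.56 mm.
d/2f = 0.34140; arctan(0.34140) ≈ 0.3290 rad, so α ≈ 0.6580 rad.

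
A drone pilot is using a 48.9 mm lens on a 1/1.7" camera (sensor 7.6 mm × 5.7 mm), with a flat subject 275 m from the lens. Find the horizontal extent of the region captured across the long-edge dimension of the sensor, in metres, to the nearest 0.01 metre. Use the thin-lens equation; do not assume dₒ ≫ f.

dₒ: 275 m = 275000 mm.
Similar triangles through the lens centre give W/dₒ = w/dᵢ; with 1/f = 1/dₒ + 1/dᵢ this gives W = w·(dₒ − f)/f.
W = 7.6 mm × (275000 − 48.9) / 48.9 = 7.6 × 5622.7219 ≈ 42732.686 mm = 42.7327 m.

42.73 m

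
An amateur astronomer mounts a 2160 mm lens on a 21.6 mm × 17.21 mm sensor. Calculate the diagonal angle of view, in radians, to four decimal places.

0.0128 rad

Sensor diagonal = √(21.6² + 17.21²) = √762.7441 ≈ 27.6178 mm.
Angle of view α = 2·arctan(d/2f) with d = 27.6178 mm and f = 2160 mm.
d/2f = 0.00639; arctan(0.00639) ≈ 0.0064 rad, so α ≈ 0.0128 rad.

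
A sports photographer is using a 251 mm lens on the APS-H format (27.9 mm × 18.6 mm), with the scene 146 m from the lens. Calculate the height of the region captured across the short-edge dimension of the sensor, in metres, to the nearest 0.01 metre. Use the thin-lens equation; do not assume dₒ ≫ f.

10.80 m

dₒ: 146 m = 146000 mm.
Similar triangles through the lens centre give W/dₒ = h/dᵢ; with 1/f = 1/dₒ + 1/dᵢ this gives W = h·(dₒ − f)/f.
W = 18.6 mm × (146000 − 251) / 251 = 18.6 × 580.6733 ≈ 10800.524 mm = 10.8005 m.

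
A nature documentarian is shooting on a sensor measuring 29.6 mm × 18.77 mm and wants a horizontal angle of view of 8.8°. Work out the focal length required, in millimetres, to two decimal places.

From α = 2·arctan(w/2f) we get f = w / (2·tan(α/2)).
With w = 29.6 mm and α/2 = 4.4°, tan(α/2) ≈ 0.07695, so f ≈ 29.6 / 0.15389 ≈ 192.3432 mm.

192.34 mm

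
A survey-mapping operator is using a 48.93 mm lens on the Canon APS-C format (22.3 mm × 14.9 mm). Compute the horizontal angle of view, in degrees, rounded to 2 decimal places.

Angle of view α = 2·arctan(w/2f) with w = 22.3 mm and f = 48.93 mm.
w/2f = 0.22788; arctan(0.22788) ≈ 12.8372°, so α ≈ 25.6743°.

25.67°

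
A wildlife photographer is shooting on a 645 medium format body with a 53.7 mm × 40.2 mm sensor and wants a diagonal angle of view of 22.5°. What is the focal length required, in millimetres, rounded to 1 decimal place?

168.6 mm

Sensor diagonal = √(53.7² + 40.2²) = √4499.7300 ≈ 67.0800 mm.
From α = 2·arctan(d/2f) we get f = d / (2·tan(α/2)).
With d = 67.0800 mm and α/2 = 11.25°, tan(α/2) ≈ 0.19891, so f ≈ 67.0800 / 0.39782 ≈ 168.6170 mm.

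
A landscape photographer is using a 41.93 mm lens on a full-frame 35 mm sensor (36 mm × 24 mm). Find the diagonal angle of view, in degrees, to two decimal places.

54.58°

Sensor diagonal = √(36² + 24²) = √1872.0000 ≈ 43.2666 mm.
Angle of view α = 2·arctan(d/2f) with d = 43.2666 mm and f = 41.93 mm.
d/2f = 0.51594; arctan(0.51594) ≈ 27.2910°, so α ≈ 54.5819°.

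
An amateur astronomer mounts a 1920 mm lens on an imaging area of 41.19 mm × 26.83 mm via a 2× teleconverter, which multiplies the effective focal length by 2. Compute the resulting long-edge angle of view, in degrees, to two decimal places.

Effective focal length f = 1920 × 2 = 3840 mm.
α = 2·arctan(41.19 / (2 × 3840)) = 2·arctan(0.00536) ≈ 0.6146°.

0.61°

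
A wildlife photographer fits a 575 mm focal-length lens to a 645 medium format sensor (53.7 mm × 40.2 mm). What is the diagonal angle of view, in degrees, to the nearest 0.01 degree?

Sensor diagonal = √(53.7² + 40.2²) = √4499.7300 ≈ 67.0800 mm.
Angle of view α = 2·arctan(d/2f) with d = 67.0800 mm and f = 575 mm.
d/2f = 0.05833; arctan(0.05833) ≈ 3.3383°, so α ≈ 6.6766°.

6.68°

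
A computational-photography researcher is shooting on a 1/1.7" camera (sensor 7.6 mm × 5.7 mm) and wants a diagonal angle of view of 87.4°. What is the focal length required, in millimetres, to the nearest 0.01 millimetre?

Sensor diagonal = √(7.6² + 5.7²) = √90.2500 ≈ 9.5000 mm.
From α = 2·arctan(d/2f) we get f = d / (2·tan(α/2)).
With d = 9.5000 mm and α/2 = 43.7°, tan(α/2) ≈ 0.95562, so f ≈ 9.5000 / 1.91124 ≈ 4.9706 mm.

4.97 mm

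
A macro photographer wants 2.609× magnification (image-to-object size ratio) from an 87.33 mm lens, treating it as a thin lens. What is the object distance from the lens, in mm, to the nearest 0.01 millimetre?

120.80 mm

With m = dᵢ/dₒ and 1/f = 1/dₒ + 1/dᵢ, substituting dᵢ = m·dₒ gives 1/f = (1 + 1/m)/dₒ, hence dₒ = f·(1 + 1/m).
dₒ = 87.33 × (1 + 1/2.609) = 87.33 × 1.38329 ≈ 120.803 mm.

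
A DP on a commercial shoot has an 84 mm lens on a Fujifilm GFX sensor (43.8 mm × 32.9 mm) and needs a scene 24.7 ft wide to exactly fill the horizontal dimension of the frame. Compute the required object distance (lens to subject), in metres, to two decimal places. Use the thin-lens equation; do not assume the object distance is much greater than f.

14.52 m

W: 24.7 ft × 304.8 mm/ft = 7528.56 mm.
Magnification m = w/W = dᵢ/dₒ; combined with 1/f = 1/dₒ + 1/dᵢ this gives dₒ = f·(1 + W/w).
dₒ = 84 mm × (1 + 7528.56/43.8) = 84 × 172.8849 ≈ 14522.334 mm = 14.5223 m.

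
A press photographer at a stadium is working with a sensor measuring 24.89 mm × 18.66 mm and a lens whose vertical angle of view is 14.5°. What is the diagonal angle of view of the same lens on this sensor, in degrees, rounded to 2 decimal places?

23.95°

From the vertical AOV: f = 18.66 / (2·tan(7.25°)) = 18.66 / 0.25443 ≈ 73.3398 mm.
Sensor diagonal = √(24.89² + 18.66²) = √967.7077 ≈ 31.1080 mm.
Diagonal AOV = 2·arctan(31.1080 / (2 × 73.3398)) = 2·arctan(0.21208) ≈ 23.9479°.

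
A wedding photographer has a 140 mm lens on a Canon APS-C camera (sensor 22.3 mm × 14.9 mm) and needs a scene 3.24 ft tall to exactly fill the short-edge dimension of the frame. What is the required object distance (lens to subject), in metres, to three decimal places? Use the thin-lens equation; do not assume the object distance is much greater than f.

9.419 m

W: 3.24 ft × 304.8 mm/ft = 987.55 mm.
Magnification m = h/W = dᵢ/dₒ; combined with 1/f = 1/dₒ + 1/dᵢ this gives dₒ = f·(1 + W/h).
dₒ = 140 mm × (1 + 987.552/14.9) = 140 × 67.2787 ≈ 9419.012 mm = 9.41901 m.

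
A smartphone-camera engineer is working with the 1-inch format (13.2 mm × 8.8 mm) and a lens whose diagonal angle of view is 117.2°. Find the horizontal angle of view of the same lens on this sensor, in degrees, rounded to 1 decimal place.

107.5°

Sensor diagonal = √(13.2² + 8.8²) = √251.6800 ≈ 15.8644 mm.
From the diagonal AOV: f = 15.8644 / (2·tan(58.6°)) = 15.8644 / 3.27653 ≈ 4.8418 mm.
Horizontal AOV = 2·arctan(13.2 / (2 × 4.8418)) = 2·arctan(1.36312) ≈ 107.4715°.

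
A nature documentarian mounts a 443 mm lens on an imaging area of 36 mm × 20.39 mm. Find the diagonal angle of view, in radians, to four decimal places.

Sensor diagonal = √(36² + 20.39²) = √1711.7521 ≈ 41.3733 mm.
Angle of view α = 2·arctan(d/2f) with d = 41.3733 mm and f = 443 mm.
d/2f = 0.04670; arctan(0.04670) ≈ 0.0467 rad, so α ≈ 0.0933 rad.

0.0933 rad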